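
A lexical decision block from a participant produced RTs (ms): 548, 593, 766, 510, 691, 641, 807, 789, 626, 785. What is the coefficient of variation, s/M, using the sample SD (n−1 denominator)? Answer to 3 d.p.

n = 10, Σ = 6756, M = 675.6000
Σ(x−M)² = 104688.400; s = √(104688.400/9) = 107.8520
CV = 107.8520 / 675.6000 = 0.15964

0.160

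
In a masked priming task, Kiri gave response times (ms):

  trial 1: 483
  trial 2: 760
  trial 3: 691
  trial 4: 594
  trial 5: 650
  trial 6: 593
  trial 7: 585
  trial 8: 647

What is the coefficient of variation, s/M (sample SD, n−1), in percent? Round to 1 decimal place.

13.2%

n = 8, Σ = 5003, M = 625.3750
Σ(x−M)² = 47437.875; s = √(47437.875/7) = 82.3216
CV = 82.3216 / 625.3750 = 0.13164 = 13.164%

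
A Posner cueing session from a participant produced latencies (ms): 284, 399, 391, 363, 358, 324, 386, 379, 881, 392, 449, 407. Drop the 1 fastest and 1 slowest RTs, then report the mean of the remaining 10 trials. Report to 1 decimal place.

384.8 ms

Sorted: 284, 324, 358, 363, 379, 386, 391, 392, 399, 407, 449, 881
Drop lowest 1 (284) and highest 1 (881)
Remaining (n=10): Σ = 3848, mean = 3848/10 = 384.800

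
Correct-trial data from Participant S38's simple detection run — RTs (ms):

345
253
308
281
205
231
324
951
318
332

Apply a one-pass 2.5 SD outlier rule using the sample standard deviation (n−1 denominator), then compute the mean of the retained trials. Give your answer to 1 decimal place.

n = 10, ΣRT = 3548, M = 354.800
Σ(x−M)² = 414139.60; s = √(414139.60/9) = 214.512
Cutoffs: 354.800 ± 2.5·214.512 → [-181.5, 891.1]
Outside: 951 → excluded.
Retained (n=9): Σ = 2597, mean = 2597/9 = 288.556

288.6 ms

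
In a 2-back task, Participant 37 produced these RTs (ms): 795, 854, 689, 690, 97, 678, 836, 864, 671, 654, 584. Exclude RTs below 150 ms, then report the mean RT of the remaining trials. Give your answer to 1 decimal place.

Excluded: 97
Retained (n=10): Σ = 7315
Mean = 7315/10 = 731.5000

731.5 ms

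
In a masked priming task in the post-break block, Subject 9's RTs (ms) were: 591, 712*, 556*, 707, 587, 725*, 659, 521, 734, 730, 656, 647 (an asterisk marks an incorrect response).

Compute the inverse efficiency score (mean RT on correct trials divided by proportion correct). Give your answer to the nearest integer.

Correct trials (n=9): 591, 707, 587, 659, 521, 734, 730, 656, 647
Mean correct RT = 5832/9 = 648.0000 ms
Proportion correct = 9/12
IES = 648.0000 / (9/12) = 864.000 ms

864 ms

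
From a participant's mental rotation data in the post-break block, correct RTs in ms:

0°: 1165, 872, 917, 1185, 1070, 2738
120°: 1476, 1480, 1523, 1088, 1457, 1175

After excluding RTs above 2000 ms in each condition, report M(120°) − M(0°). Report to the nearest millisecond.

325 ms

0°: exclude 2738
M(0°) = 5209/5 = 1041.800
M(120°) = 8199/6 = 1366.500
Difference = 1366.500 − 1041.800 = 324.700 ms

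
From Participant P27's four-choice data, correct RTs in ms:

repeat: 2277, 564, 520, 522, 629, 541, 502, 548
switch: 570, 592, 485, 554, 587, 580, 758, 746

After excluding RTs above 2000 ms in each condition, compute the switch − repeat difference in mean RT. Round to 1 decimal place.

62.4 ms

repeat: exclude 2277
M(repeat) = 3826/7 = 546.571
M(switch) = 4872/8 = 609.000
Difference = 609.000 − 546.571 = 62.429 ms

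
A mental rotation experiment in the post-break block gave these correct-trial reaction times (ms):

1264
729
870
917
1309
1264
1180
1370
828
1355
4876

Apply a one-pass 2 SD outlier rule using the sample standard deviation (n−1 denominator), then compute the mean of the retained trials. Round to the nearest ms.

n = 11, ΣRT = 15962, M = 1451.091
Σ(x−M)² = 13442074.91; s = √(13442074.91/10) = 1159.400
Cutoffs: 1451.091 ± 2·1159.400 → [-867.7, 3769.9]
Outside: 4876 → excluded.
Retained (n=10): Σ = 11086, mean = 11086/10 = 1108.600

1109 ms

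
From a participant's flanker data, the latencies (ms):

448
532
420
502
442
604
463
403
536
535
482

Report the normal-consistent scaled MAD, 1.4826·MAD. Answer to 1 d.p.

74.1 ms

Sorted: 403, 420, 442, 448, 463, 482, 502, 532, 535, 536, 604 → median = 482
|x − 482| sorted: 0, 19, 20, 34, 40, 50, 53, 54, 62, 79, 122 → MAD = 50
Robust SD ≈ 1.4826 × 50 = 74.130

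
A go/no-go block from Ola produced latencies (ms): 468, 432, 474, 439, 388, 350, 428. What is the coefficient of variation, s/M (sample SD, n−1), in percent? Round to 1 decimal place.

10.3%

n = 7, Σ = 2979, M = 425.5714
Σ(x−M)² = 11495.714; s = √(11495.714/6) = 43.7716
CV = 43.7716 / 425.5714 = 0.10285 = 10.285%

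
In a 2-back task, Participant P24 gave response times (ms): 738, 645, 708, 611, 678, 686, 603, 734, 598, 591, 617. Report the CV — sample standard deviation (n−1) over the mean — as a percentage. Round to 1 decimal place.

n = 11, Σ = 7209, M = 655.3636
Σ(x−M)² = 30956.545; s = √(30956.545/10) = 55.6386
CV = 55.6386 / 655.3636 = 0.08490 = 8.490%

8.5%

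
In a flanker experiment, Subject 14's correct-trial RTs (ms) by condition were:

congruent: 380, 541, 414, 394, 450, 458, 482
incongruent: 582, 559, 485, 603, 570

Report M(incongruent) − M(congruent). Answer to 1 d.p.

114.2 ms

M(congruent) = 3119/7 = 445.571
M(incongruent) = 2799/5 = 559.800
Difference = 559.800 − 445.571 = 114.229 ms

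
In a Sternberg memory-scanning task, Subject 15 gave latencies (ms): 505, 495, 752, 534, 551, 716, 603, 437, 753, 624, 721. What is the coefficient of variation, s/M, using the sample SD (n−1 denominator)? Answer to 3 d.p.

0.186

n = 11, Σ = 6691, M = 608.2727
Σ(x−M)² = 127818.182; s = √(127818.182/10) = 113.0567
CV = 113.0567 / 608.2727 = 0.18587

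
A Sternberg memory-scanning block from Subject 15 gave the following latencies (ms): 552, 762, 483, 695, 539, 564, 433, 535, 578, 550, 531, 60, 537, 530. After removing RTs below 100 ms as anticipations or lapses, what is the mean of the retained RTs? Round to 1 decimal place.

560.7 ms

Excluded: 60
Retained (n=13): Σ = 7289
Mean = 7289/13 = 560.6923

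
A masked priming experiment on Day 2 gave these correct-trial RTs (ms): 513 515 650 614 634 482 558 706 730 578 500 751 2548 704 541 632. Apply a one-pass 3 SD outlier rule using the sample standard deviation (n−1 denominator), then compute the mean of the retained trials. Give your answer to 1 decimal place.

607.2 ms

n = 16, ΣRT = 11656, M = 728.500
Σ(x−M)² = 3641584.00; s = √(3641584.00/15) = 492.719
Cutoffs: 728.500 ± 3·492.719 → [-749.7, 2206.7]
Outside: 2548 → excluded.
Retained (n=15): Σ = 9108, mean = 9108/15 = 607.200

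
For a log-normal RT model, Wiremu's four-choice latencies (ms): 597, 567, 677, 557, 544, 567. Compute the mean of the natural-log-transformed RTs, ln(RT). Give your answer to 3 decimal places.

ln(RT): 6.3919, 6.3404, 6.5177, 6.3226, 6.2989, 6.3404
Σ ln(RT) = 38.2118
Mean = 38.2118/6 = 6.36864

6.369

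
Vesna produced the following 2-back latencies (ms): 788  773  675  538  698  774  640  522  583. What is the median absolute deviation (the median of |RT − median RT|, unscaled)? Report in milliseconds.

98 ms

Sorted: 522, 538, 583, 640, 675, 698, 773, 774, 788 → median = 675
|x − 675|: 113, 98, 0, 137, 23, 99, 35, 153, 92
Sorted deviations: 0, 23, 35, 92, 98, 99, 113, 137, 153 → MAD = 98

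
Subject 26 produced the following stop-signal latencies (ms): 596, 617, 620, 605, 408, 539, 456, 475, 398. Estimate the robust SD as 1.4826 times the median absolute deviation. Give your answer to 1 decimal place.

Sorted: 398, 408, 456, 475, 539, 596, 605, 617, 620 → median = 539
|x − 539| sorted: 0, 57, 64, 66, 78, 81, 83, 131, 141 → MAD = 78
Robust SD ≈ 1.4826 × 78 = 115.643

115.6 ms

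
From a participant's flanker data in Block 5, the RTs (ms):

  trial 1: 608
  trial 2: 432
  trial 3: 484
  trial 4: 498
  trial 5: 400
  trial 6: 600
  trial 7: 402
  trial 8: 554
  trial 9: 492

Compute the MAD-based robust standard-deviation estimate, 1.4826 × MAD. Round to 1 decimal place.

Sorted: 400, 402, 432, 484, 492, 498, 554, 600, 608 → median = 492
|x − 492| sorted: 0, 6, 8, 60, 62, 90, 92, 108, 116 → MAD = 62
Robust SD ≈ 1.4826 × 62 = 91.921

91.9 ms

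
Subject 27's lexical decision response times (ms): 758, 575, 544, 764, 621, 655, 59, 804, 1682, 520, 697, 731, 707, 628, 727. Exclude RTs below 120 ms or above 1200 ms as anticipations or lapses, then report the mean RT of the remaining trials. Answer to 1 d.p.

Excluded: 59, 1682
Retained (n=13): Σ = 8731
Mean = 8731/13 = 671.6154

671.6 ms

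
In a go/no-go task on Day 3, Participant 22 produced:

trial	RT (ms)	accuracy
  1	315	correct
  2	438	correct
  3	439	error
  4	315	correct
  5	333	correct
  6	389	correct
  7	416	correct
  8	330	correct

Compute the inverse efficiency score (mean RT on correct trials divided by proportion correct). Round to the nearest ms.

Correct trials (n=7): 315, 438, 315, 333, 389, 416, 330
Mean correct RT = 2536/7 = 362.2857 ms
Proportion correct = 7/8
IES = 362.2857 / (7/8) = 414.041 ms

414 ms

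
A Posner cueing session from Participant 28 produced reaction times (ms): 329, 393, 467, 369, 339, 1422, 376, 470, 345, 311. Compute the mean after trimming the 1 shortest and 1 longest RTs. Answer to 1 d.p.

386.0 ms

Sorted: 311, 329, 339, 345, 369, 376, 393, 467, 470, 1422
Drop lowest 1 (311) and highest 1 (1422)
Remaining (n=8): Σ = 3088, mean = 3088/8 = 386.000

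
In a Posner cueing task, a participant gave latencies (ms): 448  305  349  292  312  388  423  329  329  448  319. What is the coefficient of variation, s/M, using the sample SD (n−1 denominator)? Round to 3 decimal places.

0.162

n = 11, Σ = 3942, M = 358.3636
Σ(x−M)² = 33888.545; s = √(33888.545/10) = 58.2139
CV = 58.2139 / 358.3636 = 0.16244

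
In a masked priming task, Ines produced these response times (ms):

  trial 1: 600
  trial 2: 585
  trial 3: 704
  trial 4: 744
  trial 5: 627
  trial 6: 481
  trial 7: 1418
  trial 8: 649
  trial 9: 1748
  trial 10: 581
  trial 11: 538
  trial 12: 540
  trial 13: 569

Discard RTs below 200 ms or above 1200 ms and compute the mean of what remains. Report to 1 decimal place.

Excluded: 1418, 1748
Retained (n=11): Σ = 6618
Mean = 6618/11 = 601.6364

601.6 ms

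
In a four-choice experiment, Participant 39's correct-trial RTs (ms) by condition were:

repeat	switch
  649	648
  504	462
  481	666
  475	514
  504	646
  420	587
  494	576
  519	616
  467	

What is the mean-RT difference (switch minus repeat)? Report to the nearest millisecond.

88 ms

M(repeat) = 4513/9 = 501.444
M(switch) = 4715/8 = 589.375
Difference = 589.375 − 501.444 = 87.931 ms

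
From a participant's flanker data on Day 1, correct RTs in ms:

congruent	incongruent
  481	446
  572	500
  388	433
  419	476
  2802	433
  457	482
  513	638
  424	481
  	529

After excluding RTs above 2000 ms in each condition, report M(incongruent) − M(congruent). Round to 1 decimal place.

26.0 ms

congruent: exclude 2802
M(congruent) = 3254/7 = 464.857
M(incongruent) = 4418/9 = 490.889
Difference = 490.889 − 464.857 = 26.032 ms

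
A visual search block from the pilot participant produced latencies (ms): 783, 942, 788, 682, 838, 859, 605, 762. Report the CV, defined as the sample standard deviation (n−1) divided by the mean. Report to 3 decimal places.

n = 8, Σ = 6259, M = 782.3750
Σ(x−M)² = 76429.875; s = √(76429.875/7) = 104.4919
CV = 104.4919 / 782.3750 = 0.13356

0.134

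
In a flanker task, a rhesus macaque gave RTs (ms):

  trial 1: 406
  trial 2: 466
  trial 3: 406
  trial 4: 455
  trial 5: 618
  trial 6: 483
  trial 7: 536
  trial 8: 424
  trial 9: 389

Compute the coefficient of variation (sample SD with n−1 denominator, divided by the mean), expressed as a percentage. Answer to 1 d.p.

n = 9, Σ = 4183, M = 464.7778
Σ(x−M)² = 43293.556; s = √(43293.556/8) = 73.5642
CV = 73.5642 / 464.7778 = 0.15828 = 15.828%

15.8%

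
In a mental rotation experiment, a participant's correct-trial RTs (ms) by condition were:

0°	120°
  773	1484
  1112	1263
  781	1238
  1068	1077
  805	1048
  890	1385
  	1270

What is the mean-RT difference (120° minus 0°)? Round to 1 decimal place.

M(0°) = 5429/6 = 904.833
M(120°) = 8765/7 = 1252.143
Difference = 1252.143 − 904.833 = 347.310 ms

347.3 ms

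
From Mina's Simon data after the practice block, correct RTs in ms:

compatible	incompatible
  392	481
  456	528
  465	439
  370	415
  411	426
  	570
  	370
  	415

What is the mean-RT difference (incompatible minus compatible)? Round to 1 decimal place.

36.7 ms

M(compatible) = 2094/5 = 418.800
M(incompatible) = 3644/8 = 455.500
Difference = 455.500 − 418.800 = 36.700 ms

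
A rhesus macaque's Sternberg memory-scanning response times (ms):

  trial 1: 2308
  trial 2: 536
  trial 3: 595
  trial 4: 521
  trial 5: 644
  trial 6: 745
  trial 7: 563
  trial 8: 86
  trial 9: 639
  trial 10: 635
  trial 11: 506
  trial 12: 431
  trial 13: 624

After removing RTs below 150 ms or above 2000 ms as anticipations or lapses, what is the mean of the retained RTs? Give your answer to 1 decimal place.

Excluded: 86, 2308
Retained (n=11): Σ = 6439
Mean = 6439/11 = 585.3636

585.4 ms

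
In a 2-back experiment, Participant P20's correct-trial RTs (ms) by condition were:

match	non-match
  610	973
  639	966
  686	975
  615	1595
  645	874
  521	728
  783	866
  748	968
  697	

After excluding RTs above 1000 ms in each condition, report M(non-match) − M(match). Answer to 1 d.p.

non-match: exclude 1595
M(match) = 5944/9 = 660.444
M(non-match) = 6350/7 = 907.143
Difference = 907.143 − 660.444 = 246.698 ms

246.7 ms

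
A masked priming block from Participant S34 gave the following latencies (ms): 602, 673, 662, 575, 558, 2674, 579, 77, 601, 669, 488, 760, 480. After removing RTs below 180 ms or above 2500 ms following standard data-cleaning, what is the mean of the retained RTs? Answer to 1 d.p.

Excluded: 77, 2674
Retained (n=11): Σ = 6647
Mean = 6647/11 = 604.2727

604.3 ms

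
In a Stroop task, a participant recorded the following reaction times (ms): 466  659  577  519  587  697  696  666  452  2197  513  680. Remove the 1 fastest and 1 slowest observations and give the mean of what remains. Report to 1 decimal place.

Sorted: 452, 466, 513, 519, 577, 587, 659, 666, 680, 696, 697, 2197
Drop lowest 1 (452) and highest 1 (2197)
Remaining (n=10): Σ = 6060, mean = 6060/10 = 606.000

606.0 ms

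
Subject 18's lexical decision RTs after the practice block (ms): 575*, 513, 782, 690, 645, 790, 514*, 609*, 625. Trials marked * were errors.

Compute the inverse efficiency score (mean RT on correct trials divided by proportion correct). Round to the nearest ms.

Correct trials (n=6): 513, 782, 690, 645, 790, 625
Mean correct RT = 4045/6 = 674.1667 ms
Proportion correct = 6/9
IES = 674.1667 / (6/9) = 1011.250 ms

1011 ms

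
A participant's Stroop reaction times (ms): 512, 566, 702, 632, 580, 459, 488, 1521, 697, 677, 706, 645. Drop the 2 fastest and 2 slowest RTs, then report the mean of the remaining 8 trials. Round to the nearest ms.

626 ms

Sorted: 459, 488, 512, 566, 580, 632, 645, 677, 697, 702, 706, 1521
Drop lowest 2 (459, 488) and highest 2 (706, 1521)
Remaining (n=8): Σ = 5011, mean = 5011/8 = 626.375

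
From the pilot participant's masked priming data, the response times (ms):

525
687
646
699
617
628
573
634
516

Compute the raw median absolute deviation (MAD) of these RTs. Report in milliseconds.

Sorted: 516, 525, 573, 617, 628, 634, 646, 687, 699 → median = 628
|x − 628|: 103, 59, 18, 71, 11, 0, 55, 6, 112
Sorted deviations: 0, 6, 11, 18, 55, 59, 71, 103, 112 → MAD = 55

55 ms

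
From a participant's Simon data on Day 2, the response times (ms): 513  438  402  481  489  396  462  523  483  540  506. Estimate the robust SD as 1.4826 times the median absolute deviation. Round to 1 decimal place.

Sorted: 396, 402, 438, 462, 481, 483, 489, 506, 513, 523, 540 → median = 483
|x − 483| sorted: 0, 2, 6, 21, 23, 30, 40, 45, 57, 81, 87 → MAD = 30
Robust SD ≈ 1.4826 × 30 = 44.478

44.5 ms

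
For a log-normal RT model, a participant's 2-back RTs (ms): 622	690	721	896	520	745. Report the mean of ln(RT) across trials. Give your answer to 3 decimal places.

ln(RT): 6.4329, 6.5367, 6.5806, 6.7979, 6.2538, 6.6134
Σ ln(RT) = 39.2154
Mean = 39.2154/6 = 6.53590

6.536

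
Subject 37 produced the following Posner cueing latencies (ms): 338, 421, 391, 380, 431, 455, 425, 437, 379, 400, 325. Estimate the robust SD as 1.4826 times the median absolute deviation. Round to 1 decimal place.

Sorted: 325, 338, 379, 380, 391, 400, 421, 425, 431, 437, 455 → median = 400
|x − 400| sorted: 0, 9, 20, 21, 21, 25, 31, 37, 55, 62, 75 → MAD = 25
Robust SD ≈ 1.4826 × 25 = 37.065

37.1 ms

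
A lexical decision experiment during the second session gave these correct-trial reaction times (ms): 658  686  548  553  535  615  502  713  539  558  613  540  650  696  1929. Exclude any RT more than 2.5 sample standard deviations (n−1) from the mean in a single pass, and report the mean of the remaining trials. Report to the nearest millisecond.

n = 15, ΣRT = 10335, M = 689.000
Σ(x−M)² = 1710892.00; s = √(1710892.00/14) = 349.581
Cutoffs: 689.000 ± 2.5·349.581 → [-185.0, 1563.0]
Outside: 1929 → excluded.
Retained (n=14): Σ = 8406, mean = 8406/14 = 600.429

600 ms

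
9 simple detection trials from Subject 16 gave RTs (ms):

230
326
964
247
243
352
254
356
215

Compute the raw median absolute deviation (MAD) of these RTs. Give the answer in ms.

Sorted: 215, 230, 243, 247, 254, 326, 352, 356, 964 → median = 254
|x − 254|: 24, 72, 710, 7, 11, 98, 0, 102, 39
Sorted deviations: 0, 7, 11, 24, 39, 72, 98, 102, 710 → MAD = 39

39 ms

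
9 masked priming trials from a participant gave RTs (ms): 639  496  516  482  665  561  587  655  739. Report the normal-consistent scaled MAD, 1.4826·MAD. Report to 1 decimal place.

Sorted: 482, 496, 516, 561, 587, 639, 655, 665, 739 → median = 587
|x − 587| sorted: 0, 26, 52, 68, 71, 78, 91, 105, 152 → MAD = 71
Robust SD ≈ 1.4826 × 71 = 105.265

105.3 ms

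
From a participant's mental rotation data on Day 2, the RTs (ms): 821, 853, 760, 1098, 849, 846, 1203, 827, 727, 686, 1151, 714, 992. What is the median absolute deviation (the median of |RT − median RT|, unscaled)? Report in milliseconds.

119 ms

Sorted: 686, 714, 727, 760, 821, 827, 846, 849, 853, 992, 1098, 1151, 1203 → median = 846
|x − 846|: 25, 7, 86, 252, 3, 0, 357, 19, 119, 160, 305, 132, 146
Sorted deviations: 0, 3, 7, 19, 25, 86, 119, 132, 146, 160, 252, 305, 357 → MAD = 119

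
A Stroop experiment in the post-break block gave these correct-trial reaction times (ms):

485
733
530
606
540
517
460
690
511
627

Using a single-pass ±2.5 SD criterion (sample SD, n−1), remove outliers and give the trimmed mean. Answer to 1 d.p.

569.9 ms

n = 10, ΣRT = 5699, M = 569.900
Σ(x−M)² = 73628.90; s = √(73628.90/9) = 90.449
Cutoffs: 569.900 ± 2.5·90.449 → [343.8, 796.0]
No RTs fall outside the cutoffs; all 10 retained. Mean = 5699/10 = 569.900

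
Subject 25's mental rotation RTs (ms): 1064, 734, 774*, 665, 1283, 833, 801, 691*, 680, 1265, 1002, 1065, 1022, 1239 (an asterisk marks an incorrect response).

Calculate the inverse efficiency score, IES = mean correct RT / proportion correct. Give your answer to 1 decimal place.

Correct trials (n=12): 1064, 734, 665, 1283, 833, 801, 680, 1265, 1002, 1065, 1022, 1239
Mean correct RT = 11653/12 = 971.0833 ms
Proportion correct = 12/14
IES = 971.0833 / (12/14) = 1132.931 ms

1132.9 ms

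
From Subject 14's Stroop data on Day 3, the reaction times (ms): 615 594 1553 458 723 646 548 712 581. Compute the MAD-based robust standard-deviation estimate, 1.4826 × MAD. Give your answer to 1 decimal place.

99.3 ms

Sorted: 458, 548, 581, 594, 615, 646, 712, 723, 1553 → median = 615
|x − 615| sorted: 0, 21, 31, 34, 67, 97, 108, 157, 938 → MAD = 67
Robust SD ≈ 1.4826 × 67 = 99.334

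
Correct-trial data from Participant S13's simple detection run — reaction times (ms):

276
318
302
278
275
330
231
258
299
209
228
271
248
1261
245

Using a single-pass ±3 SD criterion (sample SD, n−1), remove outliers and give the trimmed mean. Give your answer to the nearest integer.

n = 15, ΣRT = 5029, M = 335.267
Σ(x−M)² = 934338.93; s = √(934338.93/14) = 258.338
Cutoffs: 335.267 ± 3·258.338 → [-439.7, 1110.3]
Outside: 1261 → excluded.
Retained (n=14): Σ = 3768, mean = 3768/14 = 269.143

269 ms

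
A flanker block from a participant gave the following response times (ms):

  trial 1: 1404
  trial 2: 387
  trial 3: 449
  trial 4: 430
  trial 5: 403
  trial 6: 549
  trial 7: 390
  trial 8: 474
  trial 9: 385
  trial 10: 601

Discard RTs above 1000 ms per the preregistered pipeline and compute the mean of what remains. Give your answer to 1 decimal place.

452.0 ms

Excluded: 1404
Retained (n=9): Σ = 4068
Mean = 4068/9 = 452.0000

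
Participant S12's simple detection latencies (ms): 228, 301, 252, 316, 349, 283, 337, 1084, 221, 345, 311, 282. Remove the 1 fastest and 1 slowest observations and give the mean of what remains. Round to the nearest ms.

300 ms

Sorted: 221, 228, 252, 282, 283, 301, 311, 316, 337, 345, 349, 1084
Drop lowest 1 (221) and highest 1 (1084)
Remaining (n=10): Σ = 3004, mean = 3004/10 = 300.400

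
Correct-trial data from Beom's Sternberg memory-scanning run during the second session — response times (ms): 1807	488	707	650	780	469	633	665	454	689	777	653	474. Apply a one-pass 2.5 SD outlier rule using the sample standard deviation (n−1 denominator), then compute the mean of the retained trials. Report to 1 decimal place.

619.9 ms

n = 13, ΣRT = 9246, M = 711.231
Σ(x−M)² = 1456628.31; s = √(1456628.31/12) = 348.404
Cutoffs: 711.231 ± 2.5·348.404 → [-159.8, 1582.2]
Outside: 1807 → excluded.
Retained (n=12): Σ = 7439, mean = 7439/12 = 619.917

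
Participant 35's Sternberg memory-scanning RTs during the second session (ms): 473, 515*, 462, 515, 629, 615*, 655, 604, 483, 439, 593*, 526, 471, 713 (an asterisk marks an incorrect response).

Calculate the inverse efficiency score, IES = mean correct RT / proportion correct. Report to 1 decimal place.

690.7 ms

Correct trials (n=11): 473, 462, 515, 629, 655, 604, 483, 439, 526, 471, 713
Mean correct RT = 5970/11 = 542.7273 ms
Proportion correct = 11/14
IES = 542.7273 / (11/14) = 690.744 ms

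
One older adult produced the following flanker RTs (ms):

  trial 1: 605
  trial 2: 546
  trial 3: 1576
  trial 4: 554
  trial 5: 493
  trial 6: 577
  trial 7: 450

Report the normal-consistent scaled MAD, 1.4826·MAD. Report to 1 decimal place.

75.6 ms

Sorted: 450, 493, 546, 554, 577, 605, 1576 → median = 554
|x − 554| sorted: 0, 8, 23, 51, 61, 104, 1022 → MAD = 51
Robust SD ≈ 1.4826 × 51 = 75.613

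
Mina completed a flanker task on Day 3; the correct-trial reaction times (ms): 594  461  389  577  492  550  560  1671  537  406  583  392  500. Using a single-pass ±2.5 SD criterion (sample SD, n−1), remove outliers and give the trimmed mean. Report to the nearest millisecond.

n = 13, ΣRT = 7712, M = 593.231
Σ(x−M)² = 1321774.31; s = √(1321774.31/12) = 331.885
Cutoffs: 593.231 ± 2.5·331.885 → [-236.5, 1422.9]
Outside: 1671 → excluded.
Retained (n=12): Σ = 6041, mean = 6041/12 = 503.417

503 ms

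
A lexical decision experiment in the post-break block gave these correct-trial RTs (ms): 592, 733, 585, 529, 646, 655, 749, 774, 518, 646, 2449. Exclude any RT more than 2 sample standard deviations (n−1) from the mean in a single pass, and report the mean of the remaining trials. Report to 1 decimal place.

642.7 ms

n = 11, ΣRT = 8876, M = 806.909
Σ(x−M)² = 3037352.91; s = √(3037352.91/10) = 551.122
Cutoffs: 806.909 ± 2·551.122 → [-295.3, 1909.2]
Outside: 2449 → excluded.
Retained (n=10): Σ = 6427, mean = 6427/10 = 642.700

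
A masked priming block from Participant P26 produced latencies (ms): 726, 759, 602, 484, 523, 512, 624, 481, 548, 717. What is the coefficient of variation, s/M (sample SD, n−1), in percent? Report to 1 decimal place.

n = 10, Σ = 5976, M = 597.6000
Σ(x−M)² = 99362.400; s = √(99362.400/9) = 105.0727
CV = 105.0727 / 597.6000 = 0.17582 = 17.582%

17.6%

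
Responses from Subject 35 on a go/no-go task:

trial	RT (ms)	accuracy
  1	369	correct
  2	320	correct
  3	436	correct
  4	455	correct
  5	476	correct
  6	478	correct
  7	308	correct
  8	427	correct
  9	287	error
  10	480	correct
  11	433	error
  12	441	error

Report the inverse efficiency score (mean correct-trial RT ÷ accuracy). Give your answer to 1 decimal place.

555.4 ms

Correct trials (n=9): 369, 320, 436, 455, 476, 478, 308, 427, 480
Mean correct RT = 3749/9 = 416.5556 ms
Proportion correct = 9/12
IES = 416.5556 / (9/12) = 555.407 ms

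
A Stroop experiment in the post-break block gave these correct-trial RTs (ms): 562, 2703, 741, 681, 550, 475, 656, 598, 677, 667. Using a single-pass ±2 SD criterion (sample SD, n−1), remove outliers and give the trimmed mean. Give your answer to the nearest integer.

n = 10, ΣRT = 8310, M = 831.000
Σ(x−M)² = 3948568.00; s = √(3948568.00/9) = 662.367
Cutoffs: 831.000 ± 2·662.367 → [-493.7, 2155.7]
Outside: 2703 → excluded.
Retained (n=9): Σ = 5607, mean = 5607/9 = 623.000

623 ms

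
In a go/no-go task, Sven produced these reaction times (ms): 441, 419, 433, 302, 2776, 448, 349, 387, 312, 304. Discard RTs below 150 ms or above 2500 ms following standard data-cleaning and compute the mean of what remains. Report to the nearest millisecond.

Excluded: 2776
Retained (n=9): Σ = 3395
Mean = 3395/9 = 377.2222

377 ms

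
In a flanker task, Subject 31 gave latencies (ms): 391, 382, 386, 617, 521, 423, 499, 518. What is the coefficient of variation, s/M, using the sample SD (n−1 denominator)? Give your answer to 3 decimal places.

0.182

n = 8, Σ = 3737, M = 467.1250
Σ(x−M)² = 50538.875; s = √(50538.875/7) = 84.9696
CV = 84.9696 / 467.1250 = 0.18190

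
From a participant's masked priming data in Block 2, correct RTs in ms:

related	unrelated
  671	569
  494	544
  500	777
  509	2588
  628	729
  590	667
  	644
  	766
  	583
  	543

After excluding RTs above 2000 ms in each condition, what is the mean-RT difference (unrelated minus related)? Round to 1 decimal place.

unrelated: exclude 2588
M(related) = 3392/6 = 565.333
M(unrelated) = 5822/9 = 646.889
Difference = 646.889 − 565.333 = 81.556 ms

81.6 ms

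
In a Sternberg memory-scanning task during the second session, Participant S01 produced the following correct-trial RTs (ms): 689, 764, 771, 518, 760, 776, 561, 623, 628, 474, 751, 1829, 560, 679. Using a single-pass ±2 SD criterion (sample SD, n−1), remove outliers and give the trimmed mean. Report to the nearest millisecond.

n = 14, ΣRT = 10383, M = 741.643
Σ(x−M)² = 1406273.21; s = √(1406273.21/13) = 328.899
Cutoffs: 741.643 ± 2·328.899 → [83.8, 1399.4]
Outside: 1829 → excluded.
Retained (n=13): Σ = 8554, mean = 8554/13 = 658.000

658 ms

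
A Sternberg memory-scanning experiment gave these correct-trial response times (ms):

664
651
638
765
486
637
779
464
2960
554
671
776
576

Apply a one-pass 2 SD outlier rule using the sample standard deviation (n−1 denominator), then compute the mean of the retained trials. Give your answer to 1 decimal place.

n = 13, ΣRT = 10621, M = 817.000
Σ(x−M)² = 5096420.00; s = √(5096420.00/12) = 651.691
Cutoffs: 817.000 ± 2·651.691 → [-486.4, 2120.4]
Outside: 2960 → excluded.
Retained (n=12): Σ = 7661, mean = 7661/12 = 638.417

638.4 ms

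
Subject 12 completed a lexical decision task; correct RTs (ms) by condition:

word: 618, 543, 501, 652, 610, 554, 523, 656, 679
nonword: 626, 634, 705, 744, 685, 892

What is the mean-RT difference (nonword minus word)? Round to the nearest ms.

M(word) = 5336/9 = 592.889
M(nonword) = 4286/6 = 714.333
Difference = 714.333 − 592.889 = 121.444 ms

121 ms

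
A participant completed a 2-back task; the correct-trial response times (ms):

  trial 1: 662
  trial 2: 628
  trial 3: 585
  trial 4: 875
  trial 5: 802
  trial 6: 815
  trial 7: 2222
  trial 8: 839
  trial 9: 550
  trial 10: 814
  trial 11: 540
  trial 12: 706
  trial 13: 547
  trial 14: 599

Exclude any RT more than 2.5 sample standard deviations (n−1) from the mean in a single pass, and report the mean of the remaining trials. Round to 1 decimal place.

689.4 ms

n = 14, ΣRT = 11184, M = 798.857
Σ(x−M)² = 2367835.71; s = √(2367835.71/13) = 426.780
Cutoffs: 798.857 ± 2.5·426.780 → [-268.1, 1865.8]
Outside: 2222 → excluded.
Retained (n=13): Σ = 8962, mean = 8962/13 = 689.385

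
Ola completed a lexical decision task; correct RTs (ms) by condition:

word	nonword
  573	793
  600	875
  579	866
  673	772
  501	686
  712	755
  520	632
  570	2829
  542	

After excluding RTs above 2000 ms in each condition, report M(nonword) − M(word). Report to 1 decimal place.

nonword: exclude 2829
M(word) = 5270/9 = 585.556
M(nonword) = 5379/7 = 768.429
Difference = 768.429 − 585.556 = 182.873 ms

182.9 ms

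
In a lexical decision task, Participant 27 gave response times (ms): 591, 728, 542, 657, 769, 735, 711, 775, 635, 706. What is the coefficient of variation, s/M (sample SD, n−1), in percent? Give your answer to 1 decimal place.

n = 10, Σ = 6849, M = 684.9000
Σ(x−M)² = 53190.900; s = √(53190.900/9) = 76.8772
CV = 76.8772 / 684.9000 = 0.11225 = 11.225%

11.2%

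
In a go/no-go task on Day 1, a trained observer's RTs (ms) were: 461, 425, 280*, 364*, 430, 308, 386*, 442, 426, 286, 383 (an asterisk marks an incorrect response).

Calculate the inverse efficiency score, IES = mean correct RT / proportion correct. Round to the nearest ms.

543 ms

Correct trials (n=8): 461, 425, 430, 308, 442, 426, 286, 383
Mean correct RT = 3161/8 = 395.1250 ms
Proportion correct = 8/11
IES = 395.1250 / (8/11) = 543.297 ms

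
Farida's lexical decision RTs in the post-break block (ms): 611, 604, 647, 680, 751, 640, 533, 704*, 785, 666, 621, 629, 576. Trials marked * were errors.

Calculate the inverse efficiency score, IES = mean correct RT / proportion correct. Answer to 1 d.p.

699.0 ms

Correct trials (n=12): 611, 604, 647, 680, 751, 640, 533, 785, 666, 621, 629, 576
Mean correct RT = 7743/12 = 645.2500 ms
Proportion correct = 12/13
IES = 645.2500 / (12/13) = 699.021 ms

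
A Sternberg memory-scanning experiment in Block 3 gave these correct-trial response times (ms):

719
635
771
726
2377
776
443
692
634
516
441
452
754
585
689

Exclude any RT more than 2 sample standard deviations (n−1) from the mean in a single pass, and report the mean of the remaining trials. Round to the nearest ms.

631 ms

n = 15, ΣRT = 11210, M = 747.333
Σ(x−M)² = 3043973.33; s = √(3043973.33/14) = 466.290
Cutoffs: 747.333 ± 2·466.290 → [-185.2, 1679.9]
Outside: 2377 → excluded.
Retained (n=14): Σ = 8833, mean = 8833/14 = 630.929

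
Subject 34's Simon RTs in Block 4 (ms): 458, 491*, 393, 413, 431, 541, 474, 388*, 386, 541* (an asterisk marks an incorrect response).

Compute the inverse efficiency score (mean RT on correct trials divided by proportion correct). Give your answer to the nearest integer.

632 ms

Correct trials (n=7): 458, 393, 413, 431, 541, 474, 386
Mean correct RT = 3096/7 = 442.2857 ms
Proportion correct = 7/10
IES = 442.2857 / (7/10) = 631.837 ms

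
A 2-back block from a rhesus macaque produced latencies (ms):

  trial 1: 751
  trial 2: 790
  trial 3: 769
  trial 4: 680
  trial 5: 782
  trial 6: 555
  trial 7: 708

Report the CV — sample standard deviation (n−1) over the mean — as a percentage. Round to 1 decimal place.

n = 7, Σ = 5035, M = 719.2857
Σ(x−M)² = 41071.429; s = √(41071.429/6) = 82.7360
CV = 82.7360 / 719.2857 = 0.11503 = 11.503%

11.5%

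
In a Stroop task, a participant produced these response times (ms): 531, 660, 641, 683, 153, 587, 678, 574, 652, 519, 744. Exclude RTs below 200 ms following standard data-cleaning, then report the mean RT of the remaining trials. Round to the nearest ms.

Excluded: 153
Retained (n=10): Σ = 6269
Mean = 6269/10 = 626.9000

627 ms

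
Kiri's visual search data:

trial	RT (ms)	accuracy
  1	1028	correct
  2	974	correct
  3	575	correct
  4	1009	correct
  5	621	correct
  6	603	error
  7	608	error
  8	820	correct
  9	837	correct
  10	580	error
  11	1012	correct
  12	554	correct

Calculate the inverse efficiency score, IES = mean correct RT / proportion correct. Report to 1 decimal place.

Correct trials (n=9): 1028, 974, 575, 1009, 621, 820, 837, 1012, 554
Mean correct RT = 7430/9 = 825.5556 ms
Proportion correct = 9/12
IES = 825.5556 / (9/12) = 1100.741 ms

1100.7 ms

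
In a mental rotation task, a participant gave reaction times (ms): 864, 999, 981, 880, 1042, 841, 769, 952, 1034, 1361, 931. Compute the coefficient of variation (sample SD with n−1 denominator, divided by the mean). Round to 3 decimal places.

n = 11, Σ = 10654, M = 968.5455
Σ(x−M)² = 241322.727; s = √(241322.727/10) = 155.3457
CV = 155.3457 / 968.5455 = 0.16039

0.160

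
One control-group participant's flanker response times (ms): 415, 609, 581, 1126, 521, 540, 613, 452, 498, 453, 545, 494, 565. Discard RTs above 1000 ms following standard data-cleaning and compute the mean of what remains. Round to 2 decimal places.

523.83 ms

Excluded: 1126
Retained (n=12): Σ = 6286
Mean = 6286/12 = 523.8333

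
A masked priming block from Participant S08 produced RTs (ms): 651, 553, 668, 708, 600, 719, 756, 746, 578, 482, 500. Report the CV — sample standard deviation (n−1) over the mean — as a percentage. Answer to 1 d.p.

n = 11, Σ = 6961, M = 632.8182
Σ(x−M)² = 93471.636; s = √(93471.636/10) = 96.6807
CV = 96.6807 / 632.8182 = 0.15278 = 15.278%

15.3%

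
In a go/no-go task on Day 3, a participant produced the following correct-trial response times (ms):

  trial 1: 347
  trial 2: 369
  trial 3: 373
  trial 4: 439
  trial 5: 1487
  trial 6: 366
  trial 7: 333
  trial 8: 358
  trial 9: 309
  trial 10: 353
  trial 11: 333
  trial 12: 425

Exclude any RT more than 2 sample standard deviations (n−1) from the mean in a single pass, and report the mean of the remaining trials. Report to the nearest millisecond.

364 ms

n = 12, ΣRT = 5492, M = 457.667
Σ(x−M)² = 1170696.67; s = √(1170696.67/11) = 326.231
Cutoffs: 457.667 ± 2·326.231 → [-194.8, 1110.1]
Outside: 1487 → excluded.
Retained (n=11): Σ = 4005, mean = 4005/11 = 364.091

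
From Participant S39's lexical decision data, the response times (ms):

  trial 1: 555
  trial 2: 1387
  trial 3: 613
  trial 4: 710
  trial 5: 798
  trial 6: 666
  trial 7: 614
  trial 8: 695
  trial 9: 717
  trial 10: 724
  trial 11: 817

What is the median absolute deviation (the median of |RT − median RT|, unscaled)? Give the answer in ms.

Sorted: 555, 613, 614, 666, 695, 710, 717, 724, 798, 817, 1387 → median = 710
|x − 710|: 155, 677, 97, 0, 88, 44, 96, 15, 7, 14, 107
Sorted deviations: 0, 7, 14, 15, 44, 88, 96, 97, 107, 155, 677 → MAD = 88

88 ms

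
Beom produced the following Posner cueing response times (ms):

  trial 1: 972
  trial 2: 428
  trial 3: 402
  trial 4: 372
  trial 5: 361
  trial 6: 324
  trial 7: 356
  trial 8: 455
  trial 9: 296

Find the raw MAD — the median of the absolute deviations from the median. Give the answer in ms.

Sorted: 296, 324, 356, 361, 372, 402, 428, 455, 972 → median = 372
|x − 372|: 600, 56, 30, 0, 11, 48, 16, 83, 76
Sorted deviations: 0, 11, 16, 30, 48, 56, 76, 83, 600 → MAD = 48

48 ms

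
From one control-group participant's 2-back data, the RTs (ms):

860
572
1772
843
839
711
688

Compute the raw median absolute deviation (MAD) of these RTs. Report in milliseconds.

128 ms

Sorted: 572, 688, 711, 839, 843, 860, 1772 → median = 839
|x − 839|: 21, 267, 933, 4, 0, 128, 151
Sorted deviations: 0, 4, 21, 128, 151, 267, 933 → MAD = 128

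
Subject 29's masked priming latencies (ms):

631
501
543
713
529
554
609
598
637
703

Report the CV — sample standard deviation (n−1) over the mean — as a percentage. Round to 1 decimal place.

n = 10, Σ = 6018, M = 601.8000
Σ(x−M)² = 45967.600; s = √(45967.600/9) = 71.4669
CV = 71.4669 / 601.8000 = 0.11876 = 11.876%

11.9%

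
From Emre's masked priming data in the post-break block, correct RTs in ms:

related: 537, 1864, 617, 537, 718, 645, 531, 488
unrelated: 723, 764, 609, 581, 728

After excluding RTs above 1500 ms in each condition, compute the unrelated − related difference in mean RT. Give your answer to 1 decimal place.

related: exclude 1864
M(related) = 4073/7 = 581.857
M(unrelated) = 3405/5 = 681.000
Difference = 681.000 − 581.857 = 99.143 ms

99.1 ms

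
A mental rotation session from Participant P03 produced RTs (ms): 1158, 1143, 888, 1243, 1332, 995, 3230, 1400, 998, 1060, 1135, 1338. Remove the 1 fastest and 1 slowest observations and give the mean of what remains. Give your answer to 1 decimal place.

Sorted: 888, 995, 998, 1060, 1135, 1143, 1158, 1243, 1332, 1338, 1400, 3230
Drop lowest 1 (888) and highest 1 (3230)
Remaining (n=10): Σ = 11802, mean = 11802/10 = 1180.200

1180.2 ms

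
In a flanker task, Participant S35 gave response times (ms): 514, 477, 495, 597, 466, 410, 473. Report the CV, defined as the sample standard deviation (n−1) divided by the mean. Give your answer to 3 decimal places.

n = 7, Σ = 3432, M = 490.2857
Σ(x−M)² = 19483.429; s = √(19483.429/6) = 56.9845
CV = 56.9845 / 490.2857 = 0.11623

0.116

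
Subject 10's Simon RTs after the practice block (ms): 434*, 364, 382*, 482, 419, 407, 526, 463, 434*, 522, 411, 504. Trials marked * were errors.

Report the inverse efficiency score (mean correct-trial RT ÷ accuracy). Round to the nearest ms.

607 ms

Correct trials (n=9): 364, 482, 419, 407, 526, 463, 522, 411, 504
Mean correct RT = 4098/9 = 455.3333 ms
Proportion correct = 9/12
IES = 455.3333 / (9/12) = 607.111 ms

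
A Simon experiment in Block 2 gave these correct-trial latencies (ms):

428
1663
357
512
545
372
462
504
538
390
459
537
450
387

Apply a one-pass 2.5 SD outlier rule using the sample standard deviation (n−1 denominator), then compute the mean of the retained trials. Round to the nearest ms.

457 ms

n = 14, ΣRT = 7604, M = 543.143
Σ(x−M)² = 1404019.71; s = √(1404019.71/13) = 328.636
Cutoffs: 543.143 ± 2.5·328.636 → [-278.4, 1364.7]
Outside: 1663 → excluded.
Retained (n=13): Σ = 5941, mean = 5941/13 = 457.000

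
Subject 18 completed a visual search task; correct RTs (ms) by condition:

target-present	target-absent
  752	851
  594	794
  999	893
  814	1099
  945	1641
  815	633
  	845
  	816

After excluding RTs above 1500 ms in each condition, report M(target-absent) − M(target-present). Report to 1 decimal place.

target-absent: exclude 1641
M(target-present) = 4919/6 = 819.833
M(target-absent) = 5931/7 = 847.286
Difference = 847.286 − 819.833 = 27.452 ms

27.5 ms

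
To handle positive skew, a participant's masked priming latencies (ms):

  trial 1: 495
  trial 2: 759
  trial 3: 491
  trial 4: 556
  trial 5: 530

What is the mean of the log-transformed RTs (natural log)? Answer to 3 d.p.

6.325

ln(RT): 6.2046, 6.6320, 6.1964, 6.3208, 6.2729
Σ ln(RT) = 31.6266
Mean = 31.6266/5 = 6.32533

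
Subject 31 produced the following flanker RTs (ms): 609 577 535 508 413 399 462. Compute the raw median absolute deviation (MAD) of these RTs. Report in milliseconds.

Sorted: 399, 413, 462, 508, 535, 577, 609 → median = 508
|x − 508|: 101, 69, 27, 0, 95, 109, 46
Sorted deviations: 0, 27, 46, 69, 95, 101, 109 → MAD = 69

69 ms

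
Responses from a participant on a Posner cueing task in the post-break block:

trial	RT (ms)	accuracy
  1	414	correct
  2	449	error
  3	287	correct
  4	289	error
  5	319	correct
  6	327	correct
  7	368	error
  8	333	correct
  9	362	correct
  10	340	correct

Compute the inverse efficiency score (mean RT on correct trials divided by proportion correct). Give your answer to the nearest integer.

Correct trials (n=7): 414, 287, 319, 327, 333, 362, 340
Mean correct RT = 2382/7 = 340.2857 ms
Proportion correct = 7/10
IES = 340.2857 / (7/10) = 486.122 ms

486 ms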